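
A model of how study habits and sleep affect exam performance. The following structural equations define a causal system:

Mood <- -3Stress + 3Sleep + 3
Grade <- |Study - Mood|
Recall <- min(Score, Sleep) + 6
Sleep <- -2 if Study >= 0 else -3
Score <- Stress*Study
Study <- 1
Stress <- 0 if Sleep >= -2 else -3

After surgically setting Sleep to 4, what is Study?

1

Under do(Sleep=4), the mechanism Sleep <- -2 if Study >= 0 else -3 is discarded; Sleep is fixed at 4.
Study is not downstream of the intervention, so its value is determined by the original equations.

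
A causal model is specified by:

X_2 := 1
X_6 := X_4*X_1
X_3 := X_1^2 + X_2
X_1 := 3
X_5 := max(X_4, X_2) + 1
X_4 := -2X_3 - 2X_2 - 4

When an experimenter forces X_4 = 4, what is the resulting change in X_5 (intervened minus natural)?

Intervening sets X_4 = 4 and removes its equation (X_4 := -2X_3 - 2X_2 - 4).
X_5 = max(X_4, X_2) + 1  [with X_4=4, X_2=1]  = 5
Without intervention: X_3 = X_1^2 + X_2  [with X_1=3, X_2=1]  = 10; X_4 = -2X_3 - 2X_2 - 4  [with X_3=10, X_2=1]  = -26; X_5 = max(X_4, X_2) + 1  [with X_4=-26, X_2=1]  = 2.
Change = 5 − 2 = 3.

3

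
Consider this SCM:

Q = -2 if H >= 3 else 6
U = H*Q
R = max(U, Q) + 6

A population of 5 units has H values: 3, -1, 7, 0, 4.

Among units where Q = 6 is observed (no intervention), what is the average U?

E[U|Q=6] averages over only the 2 units with Q=6 (H = -1, 0): U = -6, 0, mean -3.

-3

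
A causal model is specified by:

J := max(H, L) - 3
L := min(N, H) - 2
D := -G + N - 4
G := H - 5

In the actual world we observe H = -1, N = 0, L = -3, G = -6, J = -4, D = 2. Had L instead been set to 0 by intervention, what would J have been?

-3

do(L=0) replaces the equation L := min(N, H) - 2 with the constant L = 0.
J = max(H, L) - 3  [with H=-1, L=0]  = -3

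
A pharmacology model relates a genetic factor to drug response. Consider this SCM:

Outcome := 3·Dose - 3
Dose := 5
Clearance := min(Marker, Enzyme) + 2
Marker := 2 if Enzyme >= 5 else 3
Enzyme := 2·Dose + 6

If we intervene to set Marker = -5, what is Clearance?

The intervention breaks the incoming arrows to Marker: Marker := 2 if Enzyme >= 5 else 3 no longer applies, and Marker = -5.
Enzyme = 2·Dose + 6  [with Dose=5]  = 16
Clearance = min(Marker, Enzyme) + 2  [with Marker=-5, Enzyme=16]  = -3

-3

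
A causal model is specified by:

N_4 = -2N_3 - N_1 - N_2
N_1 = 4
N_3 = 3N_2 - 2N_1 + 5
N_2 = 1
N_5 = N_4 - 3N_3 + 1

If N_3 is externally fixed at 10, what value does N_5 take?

-54

do(N_3=10) replaces the equation N_3 = 3N_2 - 2N_1 + 5 with the constant N_3 = 10.
N_4 = -2N_3 - N_1 - N_2  [with N_3=10, N_1=4, N_2=1]  = -25
N_5 = N_4 - 3N_3 + 1  [with N_4=-25, N_3=10]  = -54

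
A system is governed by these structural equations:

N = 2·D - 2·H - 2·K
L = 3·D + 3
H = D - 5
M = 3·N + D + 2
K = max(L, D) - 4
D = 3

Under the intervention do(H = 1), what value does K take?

Under do(H=1), the mechanism H = D - 5 is discarded; H is fixed at 1.
Since K is not a descendant of the intervened variable, it is unaffected.
L = 3·D + 3  [with D=3]  = 12
K = max(L, D) - 4  [with L=12, D=3]  = 8

8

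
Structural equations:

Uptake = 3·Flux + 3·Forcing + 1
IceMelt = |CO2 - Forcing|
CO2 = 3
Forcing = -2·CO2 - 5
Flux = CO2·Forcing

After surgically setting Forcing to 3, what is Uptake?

37

do(Forcing=3) replaces the equation Forcing = -2·CO2 - 5 with the constant Forcing = 3.
Flux = CO2·Forcing  [with CO2=3, Forcing=3]  = 9
Uptake = 3·Flux + 3·Forcing + 1  [with Flux=9, Forcing=3]  = 37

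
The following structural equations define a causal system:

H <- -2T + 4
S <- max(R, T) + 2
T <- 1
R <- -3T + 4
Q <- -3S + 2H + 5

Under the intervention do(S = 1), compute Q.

Intervening sets S = 1 and removes its equation (S <- max(R, T) + 2).
H = -2T + 4  [with T=1]  = 2
Q = -3S + 2H + 5  [with S=1, H=2]  = 6

6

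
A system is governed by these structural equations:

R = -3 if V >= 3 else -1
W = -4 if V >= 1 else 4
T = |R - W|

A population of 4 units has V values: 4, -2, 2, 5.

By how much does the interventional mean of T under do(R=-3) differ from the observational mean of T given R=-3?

The intervention sets R=-3 in all 4 units regardless of V. Recomputing T per unit gives 1, 7, 1, 1; average 2.5.
Observing R=-3 restricts to units where R's equation naturally yields -3: V ∈ {4, 5}. In that subpopulation T = 1, 1, mean 1.
Difference = 2.5 − 1 = 1.5.

1.5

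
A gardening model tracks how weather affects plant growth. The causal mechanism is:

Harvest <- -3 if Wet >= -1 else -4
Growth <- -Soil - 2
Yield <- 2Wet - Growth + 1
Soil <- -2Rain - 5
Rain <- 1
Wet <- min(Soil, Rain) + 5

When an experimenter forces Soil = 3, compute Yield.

do(Soil=3) replaces the equation Soil <- -2Rain - 5 with the constant Soil = 3.
Wet = min(Soil, Rain) + 5  [with Soil=3, Rain=1]  = 6
Growth = -Soil - 2  [with Soil=3]  = -5
Yield = 2Wet - Growth + 1  [with Wet=6, Growth=-5]  = 18

18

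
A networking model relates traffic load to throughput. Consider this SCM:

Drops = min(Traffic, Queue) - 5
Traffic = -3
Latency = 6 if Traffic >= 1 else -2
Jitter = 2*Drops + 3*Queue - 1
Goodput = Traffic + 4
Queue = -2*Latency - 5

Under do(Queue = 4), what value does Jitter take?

do(Queue=4) replaces the equation Queue = -2*Latency - 5 with the constant Queue = 4.
Drops = min(Traffic, Queue) - 5  [with Traffic=-3, Queue=4]  = -8
Jitter = 2*Drops + 3*Queue - 1  [with Drops=-8, Queue=4]  = -5

-5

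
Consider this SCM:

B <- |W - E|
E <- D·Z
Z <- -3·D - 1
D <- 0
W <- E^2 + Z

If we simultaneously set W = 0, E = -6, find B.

The joint intervention fixes W = 0, E = -6, removing each variable's own equation.
B = |W - E|  [with W=0, E=-6]  = 6

6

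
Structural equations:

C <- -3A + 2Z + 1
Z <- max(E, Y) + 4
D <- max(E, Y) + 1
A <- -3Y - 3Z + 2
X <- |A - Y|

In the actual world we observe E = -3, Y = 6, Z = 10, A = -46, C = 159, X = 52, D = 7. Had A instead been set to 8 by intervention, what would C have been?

Intervening sets A = 8 and removes its equation (A <- -3Y - 3Z + 2).
Z = max(E, Y) + 4  [with E=-3, Y=6]  = 10
C = -3A + 2Z + 1  [with A=8, Z=10]  = -3

-3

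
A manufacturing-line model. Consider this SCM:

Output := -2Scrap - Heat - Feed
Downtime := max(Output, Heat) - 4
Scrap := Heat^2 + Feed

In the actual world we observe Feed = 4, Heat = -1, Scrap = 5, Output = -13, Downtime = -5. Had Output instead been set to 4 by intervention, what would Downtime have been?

0

Intervening sets Output = 4 and removes its equation (Output := -2Scrap - Heat - Feed).
Downtime = max(Output, Heat) - 4  [with Output=4, Heat=-1]  = 0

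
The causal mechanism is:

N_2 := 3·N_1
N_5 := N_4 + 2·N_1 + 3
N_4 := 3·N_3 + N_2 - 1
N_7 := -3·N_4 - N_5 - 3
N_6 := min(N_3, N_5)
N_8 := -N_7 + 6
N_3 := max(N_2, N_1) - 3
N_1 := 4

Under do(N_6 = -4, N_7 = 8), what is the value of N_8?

-2

The joint intervention fixes N_6 = -4, N_7 = 8, removing each variable's own equation.
N_8 = -N_7 + 6  [with N_7=8]  = -2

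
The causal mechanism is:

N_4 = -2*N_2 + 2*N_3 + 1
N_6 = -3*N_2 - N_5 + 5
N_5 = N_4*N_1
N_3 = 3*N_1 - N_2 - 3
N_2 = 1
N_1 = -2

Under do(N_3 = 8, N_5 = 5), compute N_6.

Setting N_3 = 8, N_5 = 5 by intervention discards those variables' equations.
N_6 = -3*N_2 - N_5 + 5  [with N_2=1, N_5=5]  = -3

-3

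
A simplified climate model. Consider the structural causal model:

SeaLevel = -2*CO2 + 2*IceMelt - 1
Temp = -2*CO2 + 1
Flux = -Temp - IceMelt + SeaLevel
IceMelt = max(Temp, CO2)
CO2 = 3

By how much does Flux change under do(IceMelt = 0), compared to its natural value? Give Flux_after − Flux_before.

-3

do(IceMelt=0) replaces the equation IceMelt = max(Temp, CO2) with the constant IceMelt = 0.
Temp = -2*CO2 + 1  [with CO2=3]  = -5
SeaLevel = -2*CO2 + 2*IceMelt - 1  [with CO2=3, IceMelt=0]  = -7
Flux = -Temp - IceMelt + SeaLevel  [with Temp=-5, IceMelt=0, SeaLevel=-7]  = -2
Without intervention: Temp = -2*CO2 + 1  [with CO2=3]  = -5; IceMelt = max(Temp, CO2)  [with Temp=-5, CO2=3]  = 3; SeaLevel = -2*CO2 + 2*IceMelt - 1  [with CO2=3, IceMelt=3]  = -1; Flux = -Temp - IceMelt + SeaLevel  [with Temp=-5, IceMelt=3, SeaLevel=-1]  = 1.
Change = -2 − 1 = -3.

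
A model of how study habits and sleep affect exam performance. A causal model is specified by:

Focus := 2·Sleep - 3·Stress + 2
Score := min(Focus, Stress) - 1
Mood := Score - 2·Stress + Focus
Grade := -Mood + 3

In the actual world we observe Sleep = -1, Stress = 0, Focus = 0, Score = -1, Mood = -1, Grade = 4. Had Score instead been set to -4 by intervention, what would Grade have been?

7

Under do(Score=-4), the mechanism Score := min(Focus, Stress) - 1 is discarded; Score is fixed at -4.
Focus = 2·Sleep - 3·Stress + 2  [with Sleep=-1, Stress=0]  = 0
Mood = Score - 2·Stress + Focus  [with Score=-4, Stress=0, Focus=0]  = -4
Grade = -Mood + 3  [with Mood=-4]  = 7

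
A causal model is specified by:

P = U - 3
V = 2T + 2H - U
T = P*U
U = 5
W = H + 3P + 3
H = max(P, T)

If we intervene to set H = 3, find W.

Under do(H=3), the mechanism H = max(P, T) is discarded; H is fixed at 3.
P = U - 3  [with U=5]  = 2
W = H + 3P + 3  [with H=3, P=2]  = 12

12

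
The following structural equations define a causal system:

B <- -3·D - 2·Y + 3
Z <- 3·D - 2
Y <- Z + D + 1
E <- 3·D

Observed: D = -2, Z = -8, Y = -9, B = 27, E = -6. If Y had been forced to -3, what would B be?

15

The intervention breaks the incoming arrows to Y: Y <- Z + D + 1 no longer applies, and Y = -3.
B = -3·D - 2·Y + 3  [with D=-2, Y=-3]  = 15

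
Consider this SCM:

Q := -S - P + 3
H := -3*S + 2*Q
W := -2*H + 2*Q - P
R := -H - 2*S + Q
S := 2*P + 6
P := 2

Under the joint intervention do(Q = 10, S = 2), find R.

-8

Setting Q = 10, S = 2 by intervention discards those variables' equations.
H = -3*S + 2*Q  [with S=2, Q=10]  = 14
R = -H - 2*S + Q  [with H=14, S=2, Q=10]  = -8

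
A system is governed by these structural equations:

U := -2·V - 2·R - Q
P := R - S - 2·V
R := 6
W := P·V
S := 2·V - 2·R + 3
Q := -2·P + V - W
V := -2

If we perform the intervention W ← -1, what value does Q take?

-47

The intervention breaks the incoming arrows to W: W := P·V no longer applies, and W = -1.
S = 2·V - 2·R + 3  [with V=-2, R=6]  = -13
P = R - S - 2·V  [with R=6, S=-13, V=-2]  = 23
Q = -2·P + V - W  [with P=23, V=-2, W=-1]  = -47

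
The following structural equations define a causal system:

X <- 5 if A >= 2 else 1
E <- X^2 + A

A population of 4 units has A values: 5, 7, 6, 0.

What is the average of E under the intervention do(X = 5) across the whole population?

The intervention sets X=5 in all 4 units regardless of A. Recomputing E per unit gives 30, 32, 31, 25; average 29.5.

29.5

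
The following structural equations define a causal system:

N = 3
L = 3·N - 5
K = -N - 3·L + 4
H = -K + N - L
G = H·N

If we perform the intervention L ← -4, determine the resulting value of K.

The intervention breaks the incoming arrows to L: L = 3·N - 5 no longer applies, and L = -4.
K = -N - 3·L + 4  [with N=3, L=-4]  = 13

13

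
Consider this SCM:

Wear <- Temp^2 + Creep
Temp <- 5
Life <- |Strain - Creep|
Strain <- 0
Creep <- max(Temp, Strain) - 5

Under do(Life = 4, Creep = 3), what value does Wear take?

28

Under do(Life = 4, Creep = 3), each intervened variable's structural equation is replaced by its fixed value.
Wear = Temp^2 + Creep  [with Temp=5, Creep=3]  = 28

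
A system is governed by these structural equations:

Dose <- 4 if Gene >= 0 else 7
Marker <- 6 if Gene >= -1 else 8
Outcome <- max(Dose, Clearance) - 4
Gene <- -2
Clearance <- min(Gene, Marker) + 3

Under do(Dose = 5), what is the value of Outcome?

1

do(Dose=5) replaces the equation Dose <- 4 if Gene >= 0 else 7 with the constant Dose = 5.
Marker = 6 if Gene >= -1 else 8  [with Gene=-2]  = 8
Clearance = min(Gene, Marker) + 3  [with Gene=-2, Marker=8]  = 1
Outcome = max(Dose, Clearance) - 4  [with Dose=5, Clearance=1]  = 1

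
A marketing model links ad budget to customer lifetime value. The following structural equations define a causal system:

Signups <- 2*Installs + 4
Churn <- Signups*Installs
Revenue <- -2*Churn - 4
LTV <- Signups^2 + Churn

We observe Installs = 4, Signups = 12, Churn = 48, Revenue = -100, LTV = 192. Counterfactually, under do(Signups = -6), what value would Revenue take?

44

Under do(Signups=-6), the mechanism Signups <- 2*Installs + 4 is discarded; Signups is fixed at -6.
Churn = Signups*Installs  [with Signups=-6, Installs=4]  = -24
Revenue = -2*Churn - 4  [with Churn=-24]  = 44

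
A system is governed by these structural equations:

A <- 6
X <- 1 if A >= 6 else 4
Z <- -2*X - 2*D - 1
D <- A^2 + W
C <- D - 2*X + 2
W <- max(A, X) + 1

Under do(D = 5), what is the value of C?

Under do(D=5), the mechanism D <- A^2 + W is discarded; D is fixed at 5.
X = 1 if A >= 6 else 4  [with A=6]  = 1
C = D - 2*X + 2  [with D=5, X=1]  = 5

5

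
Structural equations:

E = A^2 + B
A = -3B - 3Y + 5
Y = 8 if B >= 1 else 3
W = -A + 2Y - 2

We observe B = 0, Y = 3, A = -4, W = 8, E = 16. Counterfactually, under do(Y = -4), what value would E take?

289

do(Y=-4) replaces the equation Y = 8 if B >= 1 else 3 with the constant Y = -4.
A = -3B - 3Y + 5  [with B=0, Y=-4]  = 17
E = A^2 + B  [with A=17, B=0]  = 289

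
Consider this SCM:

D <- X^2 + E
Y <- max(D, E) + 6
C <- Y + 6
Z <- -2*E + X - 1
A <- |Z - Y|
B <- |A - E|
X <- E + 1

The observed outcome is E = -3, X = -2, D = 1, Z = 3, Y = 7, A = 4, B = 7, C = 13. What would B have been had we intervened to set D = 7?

13

The intervention breaks the incoming arrows to D: D <- X^2 + E no longer applies, and D = 7.
X = E + 1  [with E=-3]  = -2
Z = -2*E + X - 1  [with E=-3, X=-2]  = 3
Y = max(D, E) + 6  [with D=7, E=-3]  = 13
A = |Z - Y|  [with Z=3, Y=13]  = 10
B = |A - E|  [with A=10, E=-3]  = 13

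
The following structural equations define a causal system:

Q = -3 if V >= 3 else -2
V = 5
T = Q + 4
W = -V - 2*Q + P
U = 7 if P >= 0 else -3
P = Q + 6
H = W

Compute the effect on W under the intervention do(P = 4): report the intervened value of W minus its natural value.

The intervention breaks the incoming arrows to P: P = Q + 6 no longer applies, and P = 4.
Q = -3 if V >= 3 else -2  [with V=5]  = -3
W = -V - 2*Q + P  [with V=5, Q=-3, P=4]  = 5
Without intervention: Q = -3 if V >= 3 else -2  [with V=5]  = -3; P = Q + 6  [with Q=-3]  = 3; W = -V - 2*Q + P  [with V=5, Q=-3, P=3]  = 4.
Change = 5 − 4 = 1.

1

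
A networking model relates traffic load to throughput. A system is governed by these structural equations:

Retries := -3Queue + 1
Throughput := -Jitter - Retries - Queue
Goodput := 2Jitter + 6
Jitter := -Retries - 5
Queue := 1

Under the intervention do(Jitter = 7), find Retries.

Under do(Jitter=7), the mechanism Jitter := -Retries - 5 is discarded; Jitter is fixed at 7.
Since Retries is not a descendant of the intervened variable, it is unaffected.
Retries = -3Queue + 1  [with Queue=1]  = -2

-2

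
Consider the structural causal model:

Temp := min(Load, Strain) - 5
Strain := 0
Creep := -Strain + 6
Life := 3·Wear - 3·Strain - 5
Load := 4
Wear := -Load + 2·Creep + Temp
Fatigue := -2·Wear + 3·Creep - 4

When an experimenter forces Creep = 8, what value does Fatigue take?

6

Under do(Creep=8), the mechanism Creep := -Strain + 6 is discarded; Creep is fixed at 8.
Temp = min(Load, Strain) - 5  [with Load=4, Strain=0]  = -5
Wear = -Load + 2·Creep + Temp  [with Load=4, Creep=8, Temp=-5]  = 7
Fatigue = -2·Wear + 3·Creep - 4  [with Wear=7, Creep=8]  = 6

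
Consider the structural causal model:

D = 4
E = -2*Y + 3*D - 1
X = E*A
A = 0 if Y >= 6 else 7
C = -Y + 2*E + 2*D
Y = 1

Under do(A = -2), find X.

-18

The intervention breaks the incoming arrows to A: A = 0 if Y >= 6 else 7 no longer applies, and A = -2.
E = -2*Y + 3*D - 1  [with Y=1, D=4]  = 9
X = E*A  [with E=9, A=-2]  = -18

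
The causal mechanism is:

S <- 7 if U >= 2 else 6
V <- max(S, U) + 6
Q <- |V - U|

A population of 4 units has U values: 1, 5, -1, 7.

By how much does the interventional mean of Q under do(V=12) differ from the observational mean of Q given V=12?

The intervention sets V=12 in all 4 units regardless of U. Recomputing Q per unit gives 11, 7, 13, 5; average 9.
Observing V=12 restricts to units where V's equation naturally yields 12: U ∈ {1, -1}. In that subpopulation Q = 11, 13, mean 12.
Difference = 9 − 12 = -3.

-3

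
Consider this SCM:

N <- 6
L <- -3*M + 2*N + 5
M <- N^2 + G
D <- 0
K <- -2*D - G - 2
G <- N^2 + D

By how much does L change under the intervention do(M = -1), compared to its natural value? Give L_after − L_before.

Intervening sets M = -1 and removes its equation (M <- N^2 + G).
L = -3*M + 2*N + 5  [with M=-1, N=6]  = 20
Without intervention: G = N^2 + D  [with N=6, D=0]  = 36; M = N^2 + G  [with N=6, G=36]  = 72; L = -3*M + 2*N + 5  [with M=72, N=6]  = -199.
Change = 20 − (-199) = 219.

219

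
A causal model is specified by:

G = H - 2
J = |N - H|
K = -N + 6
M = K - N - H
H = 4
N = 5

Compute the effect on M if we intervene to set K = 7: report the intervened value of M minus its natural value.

The intervention breaks the incoming arrows to K: K = -N + 6 no longer applies, and K = 7.
M = K - N - H  [with K=7, N=5, H=4]  = -2
Without intervention: K = -N + 6  [with N=5]  = 1; M = K - N - H  [with K=1, N=5, H=4]  = -8.
Change = -2 − (-8) = 6.

6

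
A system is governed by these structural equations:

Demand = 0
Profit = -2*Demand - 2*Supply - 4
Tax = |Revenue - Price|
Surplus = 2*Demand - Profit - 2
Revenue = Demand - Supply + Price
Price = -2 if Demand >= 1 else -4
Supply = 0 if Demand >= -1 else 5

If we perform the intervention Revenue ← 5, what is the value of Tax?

9

Intervening sets Revenue = 5 and removes its equation (Revenue = Demand - Supply + Price).
Price = -2 if Demand >= 1 else -4  [with Demand=0]  = -4
Tax = |Revenue - Price|  [with Revenue=5, Price=-4]  = 9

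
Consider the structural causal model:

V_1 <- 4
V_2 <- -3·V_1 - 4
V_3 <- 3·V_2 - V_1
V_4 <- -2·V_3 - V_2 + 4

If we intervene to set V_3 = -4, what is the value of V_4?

28

The intervention breaks the incoming arrows to V_3: V_3 <- 3·V_2 - V_1 no longer applies, and V_3 = -4.
V_2 = -3·V_1 - 4  [with V_1=4]  = -16
V_4 = -2·V_3 - V_2 + 4  [with V_3=-4, V_2=-16]  = 28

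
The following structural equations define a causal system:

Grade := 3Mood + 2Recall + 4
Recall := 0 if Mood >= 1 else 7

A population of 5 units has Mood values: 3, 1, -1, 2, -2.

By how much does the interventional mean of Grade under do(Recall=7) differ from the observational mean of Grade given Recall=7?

Every unit gets Recall=7 under the intervention. Grade values become 27, 21, 15, 24, 12; E[Grade|do(Recall=7)] = 19.8.
Conditioning on Recall=7 selects the 2 unit(s) with Mood ∈ {-1, -2}. Their Grade values: 15, 12. Mean = 13.5.
Difference = 19.8 − 13.5 = 6.3.

6.3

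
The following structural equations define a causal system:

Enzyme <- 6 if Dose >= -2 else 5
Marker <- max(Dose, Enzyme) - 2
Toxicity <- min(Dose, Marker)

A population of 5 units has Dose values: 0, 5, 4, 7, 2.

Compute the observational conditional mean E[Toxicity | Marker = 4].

2.5

E[Toxicity|Marker=4] averages over only the 4 units with Marker=4 (Dose = 0, 5, 4, 2): Toxicity = 0, 4, 4, 2, mean 2.5.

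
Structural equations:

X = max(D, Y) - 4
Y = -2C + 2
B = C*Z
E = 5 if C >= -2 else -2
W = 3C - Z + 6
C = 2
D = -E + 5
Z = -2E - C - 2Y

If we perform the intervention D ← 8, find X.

Intervening sets D = 8 and removes its equation (D = -E + 5).
Y = -2C + 2  [with C=2]  = -2
X = max(D, Y) - 4  [with D=8, Y=-2]  = 4

4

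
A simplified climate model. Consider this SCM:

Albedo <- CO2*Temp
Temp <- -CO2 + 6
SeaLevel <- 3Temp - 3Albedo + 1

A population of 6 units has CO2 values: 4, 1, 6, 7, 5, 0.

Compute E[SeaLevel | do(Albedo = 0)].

7.5

Under do(Albedo=0), Albedo's equation is replaced by Albedo=0 for every unit. Per-unit SeaLevel: 7, 16, 1, -2, 4, 19. Mean = 7.5.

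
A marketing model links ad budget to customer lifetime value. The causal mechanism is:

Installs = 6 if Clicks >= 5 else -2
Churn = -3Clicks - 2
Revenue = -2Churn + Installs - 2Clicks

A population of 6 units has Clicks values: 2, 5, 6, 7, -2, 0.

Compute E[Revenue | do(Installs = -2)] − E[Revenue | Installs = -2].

12

The intervention sets Installs=-2 in all 6 units regardless of Clicks. Recomputing Revenue per unit gives 10, 22, 26, 30, -6, 2; average 14.
Observing Installs=-2 restricts to units where Installs's equation naturally yields -2: Clicks ∈ {2, -2, 0}. In that subpopulation Revenue = 10, -6, 2, mean 2.
Difference = 14 − 2 = 12.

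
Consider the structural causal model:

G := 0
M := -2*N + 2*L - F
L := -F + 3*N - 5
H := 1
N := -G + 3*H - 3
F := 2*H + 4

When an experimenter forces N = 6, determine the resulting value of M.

The intervention breaks the incoming arrows to N: N := -G + 3*H - 3 no longer applies, and N = 6.
F = 2*H + 4  [with H=1]  = 6
L = -F + 3*N - 5  [with F=6, N=6]  = 7
M = -2*N + 2*L - F  [with N=6, L=7, F=6]  = -4

-4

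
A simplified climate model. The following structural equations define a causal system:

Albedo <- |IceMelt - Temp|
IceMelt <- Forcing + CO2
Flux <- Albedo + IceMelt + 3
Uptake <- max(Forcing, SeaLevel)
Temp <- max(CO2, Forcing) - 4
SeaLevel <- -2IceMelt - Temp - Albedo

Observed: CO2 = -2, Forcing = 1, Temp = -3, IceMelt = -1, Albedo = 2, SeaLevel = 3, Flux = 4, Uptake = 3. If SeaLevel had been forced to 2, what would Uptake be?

Intervening sets SeaLevel = 2 and removes its equation (SeaLevel <- -2IceMelt - Temp - Albedo).
Uptake = max(Forcing, SeaLevel)  [with Forcing=1, SeaLevel=2]  = 2

2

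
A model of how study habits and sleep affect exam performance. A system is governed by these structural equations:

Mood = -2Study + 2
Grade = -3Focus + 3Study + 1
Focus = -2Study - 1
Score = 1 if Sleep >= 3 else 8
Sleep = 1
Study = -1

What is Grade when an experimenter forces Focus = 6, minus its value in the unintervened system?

The intervention breaks the incoming arrows to Focus: Focus = -2Study - 1 no longer applies, and Focus = 6.
Grade = -3Focus + 3Study + 1  [with Focus=6, Study=-1]  = -20
Without intervention: Focus = -2Study - 1  [with Study=-1]  = 1; Grade = -3Focus + 3Study + 1  [with Focus=1, Study=-1]  = -5.
Change = -20 − (-5) = -15.

-15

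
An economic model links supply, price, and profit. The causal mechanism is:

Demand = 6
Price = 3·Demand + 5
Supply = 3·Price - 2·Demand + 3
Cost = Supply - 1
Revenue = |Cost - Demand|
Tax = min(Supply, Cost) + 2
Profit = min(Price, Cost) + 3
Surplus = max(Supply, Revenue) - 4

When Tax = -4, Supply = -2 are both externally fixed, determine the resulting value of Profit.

0

Under do(Tax = -4, Supply = -2), each intervened variable's structural equation is replaced by its fixed value.
Price = 3·Demand + 5  [with Demand=6]  = 23
Cost = Supply - 1  [with Supply=-2]  = -3
Profit = min(Price, Cost) + 3  [with Price=23, Cost=-3]  = 0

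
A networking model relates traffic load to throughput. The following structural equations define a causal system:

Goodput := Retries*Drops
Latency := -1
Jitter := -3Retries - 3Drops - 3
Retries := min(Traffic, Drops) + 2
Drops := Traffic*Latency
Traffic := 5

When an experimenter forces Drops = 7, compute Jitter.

-45

do(Drops=7) replaces the equation Drops := Traffic*Latency with the constant Drops = 7.
Retries = min(Traffic, Drops) + 2  [with Traffic=5, Drops=7]  = 7
Jitter = -3Retries - 3Drops - 3  [with Retries=7, Drops=7]  = -45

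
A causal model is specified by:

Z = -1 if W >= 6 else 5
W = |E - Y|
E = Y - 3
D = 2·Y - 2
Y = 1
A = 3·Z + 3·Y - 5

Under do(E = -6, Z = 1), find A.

1

Setting E = -6, Z = 1 by intervention discards those variables' equations.
A = 3·Z + 3·Y - 5  [with Z=1, Y=1]  = 1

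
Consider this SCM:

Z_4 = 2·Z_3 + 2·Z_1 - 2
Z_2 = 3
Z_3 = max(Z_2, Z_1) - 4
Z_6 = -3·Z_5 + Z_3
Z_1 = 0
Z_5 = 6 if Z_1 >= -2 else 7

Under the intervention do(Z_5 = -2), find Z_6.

The intervention breaks the incoming arrows to Z_5: Z_5 = 6 if Z_1 >= -2 else 7 no longer applies, and Z_5 = -2.
Z_3 = max(Z_2, Z_1) - 4  [with Z_2=3, Z_1=0]  = -1
Z_6 = -3·Z_5 + Z_3  [with Z_5=-2, Z_3=-1]  = 5

5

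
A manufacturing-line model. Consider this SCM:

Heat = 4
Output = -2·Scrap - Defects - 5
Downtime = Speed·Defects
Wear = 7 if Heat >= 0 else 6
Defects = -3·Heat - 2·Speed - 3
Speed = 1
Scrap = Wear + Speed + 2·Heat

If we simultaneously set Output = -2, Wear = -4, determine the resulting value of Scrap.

5

Under do(Output = -2, Wear = -4), each intervened variable's structural equation is replaced by its fixed value.
Scrap = Wear + Speed + 2·Heat  [with Wear=-4, Speed=1, Heat=4]  = 5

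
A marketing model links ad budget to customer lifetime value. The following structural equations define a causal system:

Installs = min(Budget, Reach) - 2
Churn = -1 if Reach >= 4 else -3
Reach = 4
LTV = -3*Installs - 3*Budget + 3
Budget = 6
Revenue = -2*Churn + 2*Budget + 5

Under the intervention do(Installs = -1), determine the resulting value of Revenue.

do(Installs=-1) replaces the equation Installs = min(Budget, Reach) - 2 with the constant Installs = -1.
Revenue is not downstream of the intervention, so its value is determined by the original equations.
Churn = -1 if Reach >= 4 else -3  [with Reach=4]  = -1
Revenue = -2*Churn + 2*Budget + 5  [with Churn=-1, Budget=6]  = 19

19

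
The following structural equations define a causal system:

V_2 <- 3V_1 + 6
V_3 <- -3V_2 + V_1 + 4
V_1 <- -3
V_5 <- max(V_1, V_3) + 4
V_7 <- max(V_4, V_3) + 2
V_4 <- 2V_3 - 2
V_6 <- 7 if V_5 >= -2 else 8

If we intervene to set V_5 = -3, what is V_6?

8

The intervention breaks the incoming arrows to V_5: V_5 <- max(V_1, V_3) + 4 no longer applies, and V_5 = -3.
V_6 = 7 if V_5 >= -2 else 8  [with V_5=-3]  = 8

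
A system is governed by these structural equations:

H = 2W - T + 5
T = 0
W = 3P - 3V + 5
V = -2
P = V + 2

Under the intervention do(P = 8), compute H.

do(P=8) replaces the equation P = V + 2 with the constant P = 8.
W = 3P - 3V + 5  [with P=8, V=-2]  = 35
H = 2W - T + 5  [with W=35, T=0]  = 75

75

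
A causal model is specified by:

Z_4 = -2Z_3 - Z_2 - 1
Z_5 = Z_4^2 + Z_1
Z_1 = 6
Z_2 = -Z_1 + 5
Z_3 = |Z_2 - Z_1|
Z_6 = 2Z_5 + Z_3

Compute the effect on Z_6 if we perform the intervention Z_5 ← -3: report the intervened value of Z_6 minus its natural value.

-410

The intervention breaks the incoming arrows to Z_5: Z_5 = Z_4^2 + Z_1 no longer applies, and Z_5 = -3.
Z_2 = -Z_1 + 5  [with Z_1=6]  = -1
Z_3 = |Z_2 - Z_1|  [with Z_2=-1, Z_1=6]  = 7
Z_6 = 2Z_5 + Z_3  [with Z_5=-3, Z_3=7]  = 1
Without intervention: Z_2 = -Z_1 + 5  [with Z_1=6]  = -1; Z_3 = |Z_2 - Z_1|  [with Z_2=-1, Z_1=6]  = 7; Z_4 = -2Z_3 - Z_2 - 1  [with Z_3=7, Z_2=-1]  = -14; Z_5 = Z_4^2 + Z_1  [with Z_4=-14, Z_1=6]  = 202; Z_6 = 2Z_5 + Z_3  [with Z_5=202, Z_3=7]  = 411.
Change = 1 − 411 = -410.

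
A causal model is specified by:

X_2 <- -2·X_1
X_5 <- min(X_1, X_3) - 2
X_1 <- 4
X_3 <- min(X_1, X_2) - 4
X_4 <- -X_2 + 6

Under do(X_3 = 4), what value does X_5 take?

do(X_3=4) replaces the equation X_3 <- min(X_1, X_2) - 4 with the constant X_3 = 4.
X_5 = min(X_1, X_3) - 2  [with X_1=4, X_3=4]  = 2

2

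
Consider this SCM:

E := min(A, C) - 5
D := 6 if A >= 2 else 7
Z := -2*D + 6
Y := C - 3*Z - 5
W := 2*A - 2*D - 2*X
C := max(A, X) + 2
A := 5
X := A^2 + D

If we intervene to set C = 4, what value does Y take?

17

Intervening sets C = 4 and removes its equation (C := max(A, X) + 2).
D = 6 if A >= 2 else 7  [with A=5]  = 6
Z = -2*D + 6  [with D=6]  = -6
Y = C - 3*Z - 5  [with C=4, Z=-6]  = 17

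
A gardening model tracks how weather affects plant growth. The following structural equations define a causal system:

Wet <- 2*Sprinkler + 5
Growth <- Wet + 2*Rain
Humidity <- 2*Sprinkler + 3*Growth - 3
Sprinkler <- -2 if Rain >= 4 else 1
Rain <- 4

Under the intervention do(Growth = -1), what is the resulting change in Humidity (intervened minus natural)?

Intervening sets Growth = -1 and removes its equation (Growth <- Wet + 2*Rain).
Sprinkler = -2 if Rain >= 4 else 1  [with Rain=4]  = -2
Humidity = 2*Sprinkler + 3*Growth - 3  [with Sprinkler=-2, Growth=-1]  = -10
Without intervention: Sprinkler = -2 if Rain >= 4 else 1  [with Rain=4]  = -2; Wet = 2*Sprinkler + 5  [with Sprinkler=-2]  = 1; Growth = Wet + 2*Rain  [with Wet=1, Rain=4]  = 9; Humidity = 2*Sprinkler + 3*Growth - 3  [with Sprinkler=-2, Growth=9]  = 20.
Change = -10 − 20 = -30.

-30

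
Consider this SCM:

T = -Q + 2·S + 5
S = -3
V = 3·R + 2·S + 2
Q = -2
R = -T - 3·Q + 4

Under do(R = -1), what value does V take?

-7

Intervening sets R = -1 and removes its equation (R = -T - 3·Q + 4).
V = 3·R + 2·S + 2  [with R=-1, S=-3]  = -7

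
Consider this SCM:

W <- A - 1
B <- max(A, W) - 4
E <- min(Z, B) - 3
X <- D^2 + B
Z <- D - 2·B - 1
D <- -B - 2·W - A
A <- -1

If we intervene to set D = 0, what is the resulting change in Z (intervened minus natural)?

Under do(D=0), the mechanism D <- -B - 2·W - A is discarded; D is fixed at 0.
W = A - 1  [with A=-1]  = -2
B = max(A, W) - 4  [with A=-1, W=-2]  = -5
Z = D - 2·B - 1  [with D=0, B=-5]  = 9
Without intervention: W = A - 1  [with A=-1]  = -2; B = max(A, W) - 4  [with A=-1, W=-2]  = -5; D = -B - 2·W - A  [with B=-5, W=-2, A=-1]  = 10; Z = D - 2·B - 1  [with D=10, B=-5]  = 19.
Change = 9 − 19 = -10.

-10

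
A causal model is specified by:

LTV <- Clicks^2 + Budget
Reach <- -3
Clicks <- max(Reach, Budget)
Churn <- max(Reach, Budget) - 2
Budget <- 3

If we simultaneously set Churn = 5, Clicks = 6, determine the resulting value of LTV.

The joint intervention fixes Churn = 5, Clicks = 6, removing each variable's own equation.
LTV = Clicks^2 + Budget  [with Clicks=6, Budget=3]  = 39

39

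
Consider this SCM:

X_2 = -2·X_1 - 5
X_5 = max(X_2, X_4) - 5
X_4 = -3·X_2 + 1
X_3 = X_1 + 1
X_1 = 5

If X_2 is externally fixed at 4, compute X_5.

-1

do(X_2=4) replaces the equation X_2 = -2·X_1 - 5 with the constant X_2 = 4.
X_4 = -3·X_2 + 1  [with X_2=4]  = -11
X_5 = max(X_2, X_4) - 5  [with X_2=4, X_4=-11]  = -1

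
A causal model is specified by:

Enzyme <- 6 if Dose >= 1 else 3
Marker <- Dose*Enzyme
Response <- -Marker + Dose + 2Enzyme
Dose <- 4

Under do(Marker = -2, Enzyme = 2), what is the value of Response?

The joint intervention fixes Marker = -2, Enzyme = 2, removing each variable's own equation.
Response = -Marker + Dose + 2Enzyme  [with Marker=-2, Dose=4, Enzyme=2]  = 10

10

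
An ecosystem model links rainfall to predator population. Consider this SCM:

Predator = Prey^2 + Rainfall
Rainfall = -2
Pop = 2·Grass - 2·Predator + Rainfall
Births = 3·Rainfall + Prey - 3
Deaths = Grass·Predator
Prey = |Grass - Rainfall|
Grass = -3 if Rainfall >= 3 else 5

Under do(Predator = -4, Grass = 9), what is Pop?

24

Under do(Predator = -4, Grass = 9), each intervened variable's structural equation is replaced by its fixed value.
Pop = 2·Grass - 2·Predator + Rainfall  [with Grass=9, Predator=-4, Rainfall=-2]  = 24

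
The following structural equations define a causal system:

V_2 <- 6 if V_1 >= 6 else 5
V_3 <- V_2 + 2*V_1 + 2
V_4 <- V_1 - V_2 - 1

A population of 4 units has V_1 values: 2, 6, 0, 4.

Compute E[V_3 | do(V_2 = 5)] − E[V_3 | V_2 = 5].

Under do(V_2=5), V_2's equation is replaced by V_2=5 for every unit. Per-unit V_3: 11, 19, 7, 15. Mean = 13.
Conditioning on V_2=5 selects the 3 unit(s) with V_1 ∈ {2, 0, 4}. Their V_3 values: 11, 7, 15. Mean = 11.
Difference = 13 − 11 = 2.

2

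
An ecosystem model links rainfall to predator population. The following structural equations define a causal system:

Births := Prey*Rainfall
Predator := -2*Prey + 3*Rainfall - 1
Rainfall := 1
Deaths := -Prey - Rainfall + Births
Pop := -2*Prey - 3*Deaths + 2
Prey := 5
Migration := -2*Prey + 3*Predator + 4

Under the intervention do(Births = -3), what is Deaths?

Intervening sets Births = -3 and removes its equation (Births := Prey*Rainfall).
Deaths = -Prey - Rainfall + Births  [with Prey=5, Rainfall=1, Births=-3]  = -9

-9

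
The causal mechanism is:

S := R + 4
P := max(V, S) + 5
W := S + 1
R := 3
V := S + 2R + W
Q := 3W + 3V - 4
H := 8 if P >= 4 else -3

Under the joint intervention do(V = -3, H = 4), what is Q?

The joint intervention fixes V = -3, H = 4, removing each variable's own equation.
S = R + 4  [with R=3]  = 7
W = S + 1  [with S=7]  = 8
Q = 3W + 3V - 4  [with W=8, V=-3]  = 11

11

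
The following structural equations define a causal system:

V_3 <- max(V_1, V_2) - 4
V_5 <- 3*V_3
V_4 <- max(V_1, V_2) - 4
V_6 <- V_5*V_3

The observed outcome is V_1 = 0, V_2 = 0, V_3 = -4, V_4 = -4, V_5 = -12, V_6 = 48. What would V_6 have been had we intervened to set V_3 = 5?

The intervention breaks the incoming arrows to V_3: V_3 <- max(V_1, V_2) - 4 no longer applies, and V_3 = 5.
V_5 = 3*V_3  [with V_3=5]  = 15
V_6 = V_5*V_3  [with V_5=15, V_3=5]  = 75

75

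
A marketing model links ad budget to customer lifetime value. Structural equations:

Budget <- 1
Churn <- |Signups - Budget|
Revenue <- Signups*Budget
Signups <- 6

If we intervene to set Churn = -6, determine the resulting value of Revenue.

6

The intervention breaks the incoming arrows to Churn: Churn <- |Signups - Budget| no longer applies, and Churn = -6.
Revenue is not downstream of the intervention, so its value is determined by the original equations.
Revenue = Signups*Budget  [with Signups=6, Budget=1]  = 6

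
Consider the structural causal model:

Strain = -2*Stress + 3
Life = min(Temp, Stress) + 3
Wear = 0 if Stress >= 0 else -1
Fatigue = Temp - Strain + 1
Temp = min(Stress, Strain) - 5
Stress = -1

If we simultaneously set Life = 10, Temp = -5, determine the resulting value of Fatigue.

-9

Under do(Life = 10, Temp = -5), each intervened variable's structural equation is replaced by its fixed value.
Strain = -2*Stress + 3  [with Stress=-1]  = 5
Fatigue = Temp - Strain + 1  [with Temp=-5, Strain=5]  = -9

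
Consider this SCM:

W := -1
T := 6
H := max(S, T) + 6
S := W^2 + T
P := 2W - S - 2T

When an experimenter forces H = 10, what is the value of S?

do(H=10) replaces the equation H := max(S, T) + 6 with the constant H = 10.
S is not downstream of the intervention, so its value is determined by the original equations.
S = W^2 + T  [with W=-1, T=6]  = 7

7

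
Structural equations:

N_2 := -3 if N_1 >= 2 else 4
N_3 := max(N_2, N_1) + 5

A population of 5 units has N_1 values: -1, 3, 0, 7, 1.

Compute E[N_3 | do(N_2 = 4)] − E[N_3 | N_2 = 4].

do(N_2=4) breaks N_2's dependence on N_1. With N_2=4 fixed, N_3 across the units is 9, 9, 9, 12, 9, mean 9.6.
Conditioning on N_2=4 selects the 3 unit(s) with N_1 ∈ {-1, 0, 1}. Their N_3 values: 9, 9, 9. Mean = 9.
Difference = 9.6 − 9 = 0.6.

0.6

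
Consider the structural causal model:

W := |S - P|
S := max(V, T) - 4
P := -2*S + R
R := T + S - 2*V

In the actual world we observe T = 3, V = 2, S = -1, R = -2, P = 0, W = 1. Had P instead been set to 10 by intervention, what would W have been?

The intervention breaks the incoming arrows to P: P := -2*S + R no longer applies, and P = 10.
S = max(V, T) - 4  [with V=2, T=3]  = -1
W = |S - P|  [with S=-1, P=10]  = 11

11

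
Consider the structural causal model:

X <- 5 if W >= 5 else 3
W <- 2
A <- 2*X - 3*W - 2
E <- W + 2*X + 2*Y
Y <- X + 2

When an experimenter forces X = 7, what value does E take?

34

do(X=7) replaces the equation X <- 5 if W >= 5 else 3 with the constant X = 7.
Y = X + 2  [with X=7]  = 9
E = W + 2*X + 2*Y  [with W=2, X=7, Y=9]  = 34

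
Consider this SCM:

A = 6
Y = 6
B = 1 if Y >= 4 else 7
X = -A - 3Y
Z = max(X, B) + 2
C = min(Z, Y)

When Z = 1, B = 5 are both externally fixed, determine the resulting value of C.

The joint intervention fixes Z = 1, B = 5, removing each variable's own equation.
C = min(Z, Y)  [with Z=1, Y=6]  = 1

1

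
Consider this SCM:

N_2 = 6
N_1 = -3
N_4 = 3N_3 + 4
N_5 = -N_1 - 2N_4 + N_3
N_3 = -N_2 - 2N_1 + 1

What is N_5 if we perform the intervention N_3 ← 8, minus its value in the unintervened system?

do(N_3=8) replaces the equation N_3 = -N_2 - 2N_1 + 1 with the constant N_3 = 8.
N_4 = 3N_3 + 4  [with N_3=8]  = 28
N_5 = -N_1 - 2N_4 + N_3  [with N_1=-3, N_4=28, N_3=8]  = -45
Without intervention: N_3 = -N_2 - 2N_1 + 1  [with N_2=6, N_1=-3]  = 1; N_4 = 3N_3 + 4  [with N_3=1]  = 7; N_5 = -N_1 - 2N_4 + N_3  [with N_1=-3, N_4=7, N_3=1]  = -10.
Change = -45 − (-10) = -35.

-35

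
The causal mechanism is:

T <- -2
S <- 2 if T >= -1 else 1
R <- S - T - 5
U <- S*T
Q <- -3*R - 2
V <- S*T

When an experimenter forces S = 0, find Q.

7

do(S=0) replaces the equation S <- 2 if T >= -1 else 1 with the constant S = 0.
R = S - T - 5  [with S=0, T=-2]  = -3
Q = -3*R - 2  [with R=-3]  = 7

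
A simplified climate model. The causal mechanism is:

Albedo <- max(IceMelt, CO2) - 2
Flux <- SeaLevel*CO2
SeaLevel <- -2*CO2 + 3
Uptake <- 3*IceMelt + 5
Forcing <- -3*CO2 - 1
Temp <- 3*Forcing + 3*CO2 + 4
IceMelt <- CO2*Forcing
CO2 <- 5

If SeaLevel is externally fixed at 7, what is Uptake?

Intervening sets SeaLevel = 7 and removes its equation (SeaLevel <- -2*CO2 + 3).
Uptake is not downstream of the intervention, so its value is determined by the original equations.
Forcing = -3*CO2 - 1  [with CO2=5]  = -16
IceMelt = CO2*Forcing  [with CO2=5, Forcing=-16]  = -80
Uptake = 3*IceMelt + 5  [with IceMelt=-80]  = -235

-235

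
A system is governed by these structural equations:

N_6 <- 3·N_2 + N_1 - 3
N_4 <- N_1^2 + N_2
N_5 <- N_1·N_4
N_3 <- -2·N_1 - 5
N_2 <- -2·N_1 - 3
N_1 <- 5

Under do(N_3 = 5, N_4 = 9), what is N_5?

45

Setting N_3 = 5, N_4 = 9 by intervention discards those variables' equations.
N_5 = N_1·N_4  [with N_1=5, N_4=9]  = 45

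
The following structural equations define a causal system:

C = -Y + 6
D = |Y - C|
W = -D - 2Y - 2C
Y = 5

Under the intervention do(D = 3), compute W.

-15

The intervention breaks the incoming arrows to D: D = |Y - C| no longer applies, and D = 3.
C = -Y + 6  [with Y=5]  = 1
W = -D - 2Y - 2C  [with D=3, Y=5, C=1]  = -15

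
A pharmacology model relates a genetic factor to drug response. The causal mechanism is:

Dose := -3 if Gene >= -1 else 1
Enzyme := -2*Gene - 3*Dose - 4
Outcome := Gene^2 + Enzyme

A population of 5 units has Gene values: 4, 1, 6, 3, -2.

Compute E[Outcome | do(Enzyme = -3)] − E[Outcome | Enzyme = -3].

do(Enzyme=-3) breaks Enzyme's dependence on Gene. With Enzyme=-3 fixed, Outcome across the units is 13, -2, 33, 6, 1, mean 10.2.
E[Outcome|Enzyme=-3] averages over only the 2 units with Enzyme=-3 (Gene = 4, -2): Outcome = 13, 1, mean 7.
Difference = 10.2 − 7 = 3.2.

3.2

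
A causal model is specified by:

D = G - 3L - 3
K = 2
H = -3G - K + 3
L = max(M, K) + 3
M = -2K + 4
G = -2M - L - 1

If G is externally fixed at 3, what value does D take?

Under do(G=3), the mechanism G = -2M - L - 1 is discarded; G is fixed at 3.
M = -2K + 4  [with K=2]  = 0
L = max(M, K) + 3  [with M=0, K=2]  = 5
D = G - 3L - 3  [with G=3, L=5]  = -15

-15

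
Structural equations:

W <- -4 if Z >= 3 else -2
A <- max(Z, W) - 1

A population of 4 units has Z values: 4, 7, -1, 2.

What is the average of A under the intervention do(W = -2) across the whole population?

2

The intervention sets W=-2 in all 4 units regardless of Z. Recomputing A per unit gives 3, 6, -2, 1; average 2.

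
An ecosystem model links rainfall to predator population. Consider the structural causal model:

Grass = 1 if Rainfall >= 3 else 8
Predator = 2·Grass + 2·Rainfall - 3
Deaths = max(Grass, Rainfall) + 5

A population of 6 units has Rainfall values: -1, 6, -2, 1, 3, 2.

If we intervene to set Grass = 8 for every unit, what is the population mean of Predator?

Every unit gets Grass=8 under the intervention. Predator values become 11, 25, 9, 15, 19, 17; E[Predator|do(Grass=8)] = 16.

16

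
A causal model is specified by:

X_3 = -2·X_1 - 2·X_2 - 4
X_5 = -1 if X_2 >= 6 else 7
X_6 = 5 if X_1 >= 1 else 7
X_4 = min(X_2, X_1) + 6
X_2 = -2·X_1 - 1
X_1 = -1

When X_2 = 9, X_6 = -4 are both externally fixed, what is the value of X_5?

Setting X_2 = 9, X_6 = -4 by intervention discards those variables' equations.
X_5 = -1 if X_2 >= 6 else 7  [with X_2=9]  = -1

-1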